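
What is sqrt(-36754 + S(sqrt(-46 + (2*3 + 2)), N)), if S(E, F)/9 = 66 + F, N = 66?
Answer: I*sqrt(35566) ≈ 188.59*I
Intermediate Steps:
S(E, F) = 594 + 9*F (S(E, F) = 9*(66 + F) = 594 + 9*F)
sqrt(-36754 + S(sqrt(-46 + (2*3 + 2)), N)) = sqrt(-36754 + (594 + 9*66)) = sqrt(-36754 + (594 + 594)) = sqrt(-36754 + 1188) = sqrt(-35566) = I*sqrt(35566)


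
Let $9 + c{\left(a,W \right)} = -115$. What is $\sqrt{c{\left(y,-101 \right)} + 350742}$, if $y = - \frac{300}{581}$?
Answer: $\sqrt{350618} \approx 592.13$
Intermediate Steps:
$y = - \frac{300}{581}$ ($y = \left(-300\right) \frac{1}{581} = - \frac{300}{581} \approx -0.51635$)
$c{\left(a,W \right)} = -124$ ($c{\left(a,W \right)} = -9 - 115 = -124$)
$\sqrt{c{\left(y,-101 \right)} + 350742} = \sqrt{-124 + 350742} = \sqrt{350618}$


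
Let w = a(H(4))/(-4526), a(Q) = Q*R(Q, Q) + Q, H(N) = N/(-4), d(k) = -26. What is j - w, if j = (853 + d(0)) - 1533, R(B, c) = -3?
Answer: -1597677/2263 ≈ -706.00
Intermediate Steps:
H(N) = -N/4 (H(N) = N*(-¼) = -N/4)
a(Q) = -2*Q (a(Q) = Q*(-3) + Q = -3*Q + Q = -2*Q)
w = -1/2263 (w = -(-1)*4/2/(-4526) = -2*(-1)*(-1/4526) = 2*(-1/4526) = -1/2263 ≈ -0.00044189)
j = -706 (j = (853 - 26) - 1533 = 827 - 1533 = -706)
j - w = -706 - 1*(-1/2263) = -706 + 1/2263 = -1597677/2263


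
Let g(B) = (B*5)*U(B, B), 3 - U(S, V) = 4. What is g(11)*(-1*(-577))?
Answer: -31735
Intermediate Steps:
U(S, V) = -1 (U(S, V) = 3 - 1*4 = 3 - 4 = -1)
g(B) = -5*B (g(B) = (B*5)*(-1) = (5*B)*(-1) = -5*B)
g(11)*(-1*(-577)) = (-5*11)*(-1*(-577)) = -55*577 = -31735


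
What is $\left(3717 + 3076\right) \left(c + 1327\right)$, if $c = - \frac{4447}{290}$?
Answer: $\frac{2583941719}{290} \approx 8.9101 \cdot 10^{6}$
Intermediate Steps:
$c = - \frac{4447}{290}$ ($c = \left(-4447\right) \frac{1}{290} = - \frac{4447}{290} \approx -15.334$)
$\left(3717 + 3076\right) \left(c + 1327\right) = \left(3717 + 3076\right) \left(- \frac{4447}{290} + 1327\right) = 6793 \cdot \frac{380383}{290} = \frac{2583941719}{290}$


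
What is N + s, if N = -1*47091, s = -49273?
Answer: -96364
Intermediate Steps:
N = -47091
N + s = -47091 - 49273 = -96364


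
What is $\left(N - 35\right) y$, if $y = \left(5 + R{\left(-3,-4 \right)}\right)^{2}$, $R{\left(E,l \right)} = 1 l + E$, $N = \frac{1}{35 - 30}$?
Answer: $- \frac{696}{5} \approx -139.2$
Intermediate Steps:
$N = \frac{1}{5} \approx 0.2$
$R{\left(E,l \right)} = E + l$ ($R{\left(E,l \right)} = l + E = E + l$)
$y = 4$ ($y = \left(5 - 7\right)^{2} = \left(-2\right)^{2} = 4$)
$\left(N - 35\right) y = \left(\frac{1}{5} - 35\right) 4 = \left(- \frac{174}{5}\right) 4 = - \frac{696}{5}$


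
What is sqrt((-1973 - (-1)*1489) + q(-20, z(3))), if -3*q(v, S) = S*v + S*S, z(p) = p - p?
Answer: 22*I ≈ 22.0*I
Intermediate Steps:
z(p) = 0
q(v, S) = -S**2/3 - S*v/3 (q(v, S) = -(S*v + S*S)/3 = -(S*v + S**2)/3 = -(S**2 + S*v)/3 = -S**2/3 - S*v/3)
sqrt((-1973 - (-1)*1489) + q(-20, z(3))) = sqrt((-1973 - (-1)*1489) - 1/3*0*(0 - 20)) = sqrt((-1973 - 1*(-1489)) - 1/3*0*(-20)) = sqrt((-1973 + 1489) + 0) = sqrt(-484 + 0) = sqrt(-484) = 22*I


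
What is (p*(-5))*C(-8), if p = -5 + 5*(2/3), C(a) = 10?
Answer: 250/3 ≈ 83.333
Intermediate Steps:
p = -5/3 (p = -5 + 5*(2*(⅓)) = -5 + 5*(⅔) = -5 + 10/3 = -5/3 ≈ -1.6667)
(p*(-5))*C(-8) = -5/3*(-5)*10 = (25/3)*10 = 250/3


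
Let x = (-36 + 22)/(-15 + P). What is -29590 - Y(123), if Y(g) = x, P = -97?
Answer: -236721/8 ≈ -29590.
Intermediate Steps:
x = ⅛ (x = (-36 + 22)/(-15 - 97) = -14/(-112) = -14*(-1/112) = ⅛ ≈ 0.12500)
Y(g) = ⅛
-29590 - Y(123) = -29590 - 1*⅛ = -29590 - ⅛ = -236721/8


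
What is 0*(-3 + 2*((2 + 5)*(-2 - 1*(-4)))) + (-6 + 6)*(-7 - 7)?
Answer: 0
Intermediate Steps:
0*(-3 + 2*((2 + 5)*(-2 - 1*(-4)))) + (-6 + 6)*(-7 - 7) = 0*(-3 + 2*(7*(-2 + 4))) + 0*(-14) = 0*(-3 + 2*(7*2)) + 0 = 0*(-3 + 2*14) + 0 = 0*(-3 + 28) + 0 = 0*25 + 0 = 0 + 0 = 0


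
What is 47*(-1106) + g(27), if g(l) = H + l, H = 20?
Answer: -51935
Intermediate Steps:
g(l) = 20 + l
47*(-1106) + g(27) = 47*(-1106) + (20 + 27) = -51982 + 47 = -51935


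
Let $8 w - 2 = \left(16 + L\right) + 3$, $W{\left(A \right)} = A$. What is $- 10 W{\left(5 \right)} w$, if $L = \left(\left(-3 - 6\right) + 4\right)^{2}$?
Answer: $- \frac{575}{2} \approx -287.5$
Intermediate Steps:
$L = 25$ ($L = \left(\left(-3 - 6\right) + 4\right)^{2} = \left(-9 + 4\right)^{2} = \left(-5\right)^{2} = 25$)
$w = \frac{23}{4}$ ($w = \frac{1}{4} + \frac{\left(16 + 25\right) + 3}{8} = \frac{1}{4} + \frac{41 + 3}{8} = \frac{1}{4} + \frac{1}{8} \cdot 44 = \frac{1}{4} + \frac{11}{2} = \frac{23}{4} \approx 5.75$)
$- 10 W{\left(5 \right)} w = \left(-10\right) 5 \cdot \frac{23}{4} = \left(-50\right) \frac{23}{4} = - \frac{575}{2}$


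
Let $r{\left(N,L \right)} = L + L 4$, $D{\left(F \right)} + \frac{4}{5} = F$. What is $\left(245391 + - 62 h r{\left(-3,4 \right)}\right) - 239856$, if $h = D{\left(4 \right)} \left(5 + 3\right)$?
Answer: $-26209$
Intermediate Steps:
$D{\left(F \right)} = - \frac{4}{5} + F$
$h = \frac{128}{5}$ ($h = \left(- \frac{4}{5} + 4\right) \left(5 + 3\right) = \frac{16}{5} \cdot 8 = \frac{128}{5} \approx 25.6$)
$r{\left(N,L \right)} = 5 L$ ($r{\left(N,L \right)} = L + 4 L = 5 L$)
$\left(245391 + - 62 h r{\left(-3,4 \right)}\right) - 239856 = \left(245391 + \left(-62\right) \frac{128}{5} \cdot 5 \cdot 4\right) - 239856 = \left(245391 - 31744\right) - 239856 = 213647 - 239856 = -26209$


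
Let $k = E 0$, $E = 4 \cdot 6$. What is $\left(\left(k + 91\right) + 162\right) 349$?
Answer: $88297$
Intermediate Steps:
$E = 24$
$k = 0$ ($k = 24 \cdot 0 = 0$)
$\left(\left(k + 91\right) + 162\right) 349 = \left(\left(0 + 91\right) + 162\right) 349 = \left(91 + 162\right) 349 = 253 \cdot 349 = 88297$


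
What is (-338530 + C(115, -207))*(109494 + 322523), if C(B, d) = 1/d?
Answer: -30273898439087/207 ≈ -1.4625e+11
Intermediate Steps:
(-338530 + C(115, -207))*(109494 + 322523) = (-338530 + 1/(-207))*(109494 + 322523) = (-338530 - 1/207)*432017 = -70075711/207*432017 = -30273898439087/207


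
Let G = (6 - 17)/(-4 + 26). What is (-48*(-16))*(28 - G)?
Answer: 21888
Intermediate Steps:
G = -½ (G = -11/22 = -11*1/22 = -½ ≈ -0.50000)
(-48*(-16))*(28 - G) = (-48*(-16))*(28 - 1*(-½)) = 768*(28 + ½) = 768*(57/2) = 21888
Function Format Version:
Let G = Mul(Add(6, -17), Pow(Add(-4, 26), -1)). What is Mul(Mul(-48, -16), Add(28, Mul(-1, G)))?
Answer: 21888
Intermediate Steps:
G = Rational(-1, 2) (G = Mul(-11, Pow(22, -1)) = Mul(-11, Rational(1, 22)) = Rational(-1, 2) ≈ -0.50000)
Mul(Mul(-48, -16), Add(28, Mul(-1, G))) = Mul(Mul(-48, -16), Add(28, Mul(-1, Rational(-1, 2)))) = Mul(768, Add(28, Rational(1, 2))) = Mul(768, Rational(57, 2)) = 21888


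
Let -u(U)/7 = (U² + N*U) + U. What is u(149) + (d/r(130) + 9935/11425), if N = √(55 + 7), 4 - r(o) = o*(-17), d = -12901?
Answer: -791504065067/5058990 - 1043*√62 ≈ -1.6467e+5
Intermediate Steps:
r(o) = 4 + 17*o (r(o) = 4 - o*(-17) = 4 - (-17)*o = 4 + 17*o)
N = √62 ≈ 7.8740
u(U) = -7*U - 7*U² - 7*U*√62 (u(U) = -7*((U² + √62*U) + U) = -7*((U² + U*√62) + U) = -7*(U + U² + U*√62) = -7*U - 7*U² - 7*U*√62)
u(149) + (d/r(130) + 9935/11425) = -7*149*(1 + 149 + √62) + (-12901/(4 + 17*130) + 9935/11425) = -7*149*(150 + √62) + (-12901/(4 + 2210) + 9935*(1/11425)) = (-156450 - 1043*√62) + (-12901/2214 + 1987/2285) = (-156450 - 1043*√62) - 25079567/5058990 = -791504065067/5058990 - 1043*√62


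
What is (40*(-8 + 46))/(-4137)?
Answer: -1520/4137 ≈ -0.36742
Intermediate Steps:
(40*(-8 + 46))/(-4137) = (40*38)*(-1/4137) = 1520*(-1/4137) = -1520/4137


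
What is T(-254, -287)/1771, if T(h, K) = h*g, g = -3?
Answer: 762/1771 ≈ 0.43027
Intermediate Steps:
T(h, K) = -3*h (T(h, K) = h*(-3) = -3*h)
T(-254, -287)/1771 = -3*(-254)/1771 = 762*(1/1771) = 762/1771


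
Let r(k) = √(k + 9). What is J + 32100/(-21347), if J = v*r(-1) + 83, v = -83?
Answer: 1739701/21347 - 166*√2 ≈ -153.26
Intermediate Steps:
r(k) = √(9 + k)
J = 83 - 166*√2 (J = -83*√(9 - 1) + 83 = -166*√2 + 83 = 83 - 166*√2 ≈ -151.76)
J + 32100/(-21347) = (83 - 166*√2) + 32100/(-21347) = (83 - 166*√2) + 32100*(-1/21347) = (83 - 166*√2) - 32100/21347 = 1739701/21347 - 166*√2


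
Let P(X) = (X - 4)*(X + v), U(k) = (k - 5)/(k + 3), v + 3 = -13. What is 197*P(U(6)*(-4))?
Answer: 1166240/81 ≈ 14398.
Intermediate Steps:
v = -16 (v = -3 - 13 = -16)
U(k) = (-5 + k)/(3 + k)
P(X) = (-16 + X)*(-4 + X) (P(X) = (X - 4)*(X - 16) = (-4 + X)*(-16 + X) = (-16 + X)*(-4 + X))
197*P(U(6)*(-4)) = 197*(64 + (((-5 + 6)/(3 + 6))*(-4))² - 20*(-5 + 6)/(3 + 6)*(-4)) = 197*(64 + ((1/9)*(-4))² - 20*1/9*(-4)) = 197*(64 + (((⅑)*1)*(-4))² - 20*(⅑)*1*(-4)) = 197*(64 + ((⅑)*(-4))² - 20*(-4)/9) = 197*(64 + (-4/9)² - 20*(-4/9)) = 197*(64 + 16/81 + 80/9) = 197*(5920/81) = 1166240/81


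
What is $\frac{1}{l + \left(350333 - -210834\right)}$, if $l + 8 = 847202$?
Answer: $\frac{1}{1408361} \approx 7.1005 \cdot 10^{-7}$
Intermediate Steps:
$l = 847194$ ($l = -8 + 847202 = 847194$)
$\frac{1}{l + \left(350333 - -210834\right)} = \frac{1}{847194 + \left(350333 - -210834\right)} = \frac{1}{847194 + \left(350333 + 210834\right)} = \frac{1}{847194 + 561167} = \frac{1}{1408361}$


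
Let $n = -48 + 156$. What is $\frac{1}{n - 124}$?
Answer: $- \frac{1}{16} \approx -0.0625$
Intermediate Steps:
$n = 108$
$\frac{1}{n - 124} = \frac{1}{108 - 124} = \frac{1}{-16} = - \frac{1}{16}$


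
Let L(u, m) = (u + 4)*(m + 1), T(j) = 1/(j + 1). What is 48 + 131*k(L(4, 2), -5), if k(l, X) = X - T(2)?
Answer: -1952/3 ≈ -650.67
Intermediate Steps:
T(j) = 1/(1 + j)
L(u, m) = (1 + m)*(4 + u) (L(u, m) = (4 + u)*(1 + m) = (1 + m)*(4 + u))
k(l, X) = -⅓ + X (k(l, X) = X - 1/(1 + 2) = X - 1/3 = X - 1*⅓ = X - ⅓ = -⅓ + X)
48 + 131*k(L(4, 2), -5) = 48 + 131*(-⅓ - 5) = 48 + 131*(-16/3) = 48 - 2096/3 = -1952/3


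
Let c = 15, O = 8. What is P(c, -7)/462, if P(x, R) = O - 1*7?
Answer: 1/462 ≈ 0.0021645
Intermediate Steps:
P(x, R) = 1 (P(x, R) = 8 - 1*7 = 8 - 7 = 1)
P(c, -7)/462 = 1/462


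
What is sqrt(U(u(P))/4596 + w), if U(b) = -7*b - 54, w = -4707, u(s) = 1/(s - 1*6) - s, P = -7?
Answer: 2*I*sqrt(29172289614)/4979 ≈ 68.608*I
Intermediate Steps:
u(s) = 1/(-6 + s) - s (u(s) = 1/(s - 6) - s = 1/(-6 + s) - s)
U(b) = -54 - 7*b
sqrt(U(u(P))/4596 + w) = sqrt((-54 - 7*(1 - 1*(-7)**2 + 6*(-7))/(-6 - 7))/4596 - 4707) = sqrt((-54 - 7*(1 - 1*49 - 42)/(-13))*(1/4596) - 4707) = sqrt((-54 - (-7)*(1 - 49 - 42)/13)*(1/4596) - 4707) = sqrt((-54 - (-7)*(-90)/13)*(1/4596) - 4707) = sqrt((-54 - 7*90/13)*(1/4596) - 4707) = sqrt((-54 - 630/13)*(1/4596) - 4707) = sqrt(-1332/13*1/4596 - 4707) = sqrt(-111/4979 - 4707) = sqrt(-23436264/4979) = 2*I*sqrt(29172289614)/4979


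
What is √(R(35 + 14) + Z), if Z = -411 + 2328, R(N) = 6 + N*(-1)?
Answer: √1874 ≈ 43.290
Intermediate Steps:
R(N) = 6 - N
Z = 1917
√(R(35 + 14) + Z) = √((6 - (35 + 14)) + 1917) = √((6 - 1*49) + 1917) = √((6 - 49) + 1917) = √(-43 + 1917) = √1874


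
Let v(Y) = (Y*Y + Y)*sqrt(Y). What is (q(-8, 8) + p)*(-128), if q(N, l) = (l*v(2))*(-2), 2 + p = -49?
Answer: 6528 + 12288*sqrt(2) ≈ 23906.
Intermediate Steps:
p = -51 (p = -2 - 49 = -51)
v(Y) = sqrt(Y)*(Y + Y**2) (v(Y) = (Y**2 + Y)*sqrt(Y) = (Y + Y**2)*sqrt(Y) = sqrt(Y)*(Y + Y**2))
q(N, l) = -12*l*sqrt(2) (q(N, l) = (l*(2**(3/2)*(1 + 2)))*(-2) = (l*((2*sqrt(2))*3))*(-2) = (l*(6*sqrt(2)))*(-2) = (6*l*sqrt(2))*(-2) = -12*l*sqrt(2))
(q(-8, 8) + p)*(-128) = (-12*8*sqrt(2) - 51)*(-128) = (-96*sqrt(2) - 51)*(-128) = (-51 - 96*sqrt(2))*(-128) = 6528 + 12288*sqrt(2)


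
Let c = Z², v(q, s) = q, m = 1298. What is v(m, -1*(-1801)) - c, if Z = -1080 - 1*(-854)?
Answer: -49778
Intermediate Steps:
Z = -226 (Z = -1080 + 854 = -226)
c = 51076 (c = (-226)² = 51076)
v(m, -1*(-1801)) - c = 1298 - 1*51076 = 1298 - 51076 = -49778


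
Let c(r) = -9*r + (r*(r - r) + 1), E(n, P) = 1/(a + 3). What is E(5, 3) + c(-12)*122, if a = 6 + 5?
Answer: 186173/14 ≈ 13298.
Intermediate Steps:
a = 11
E(n, P) = 1/14 (E(n, P) = 1/(11 + 3) = 1/14)
c(r) = 1 - 9*r (c(r) = -9*r + (r*0 + 1) = -9*r + (0 + 1) = -9*r + 1 = 1 - 9*r)
E(5, 3) + c(-12)*122 = 1/14 + (1 - 9*(-12))*122 = 1/14 + (1 + 108)*122 = 1/14 + 109*122 = 1/14 + 13298 = 186173/14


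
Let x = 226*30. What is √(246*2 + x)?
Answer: 6*√202 ≈ 85.276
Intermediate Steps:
x = 6780
√(246*2 + x) = √(246*2 + 6780) = √(492 + 6780) = √7272 = 6*√202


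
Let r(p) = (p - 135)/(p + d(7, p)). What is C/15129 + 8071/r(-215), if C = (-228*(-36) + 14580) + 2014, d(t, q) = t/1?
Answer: 1814768698/378225 ≈ 4798.1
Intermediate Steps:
d(t, q) = t (d(t, q) = t*1 = t)
C = 24802 (C = (8208 + 14580) + 2014 = 22788 + 2014 = 24802)
r(p) = (-135 + p)/(7 + p) (r(p) = (p - 135)/(p + 7) = (-135 + p)/(7 + p))
C/15129 + 8071/r(-215) = 24802/15129 + 8071/(((-135 - 215)/(7 - 215))) = 24802*(1/15129) + 8071/((-350/(-208))) = 24802/15129 + 8071/((-1/208*(-350))) = 24802/15129 + 8071/(175/104) = 24802/15129 + 8071*(104/175) = 24802/15129 + 119912/25 = 1814768698/378225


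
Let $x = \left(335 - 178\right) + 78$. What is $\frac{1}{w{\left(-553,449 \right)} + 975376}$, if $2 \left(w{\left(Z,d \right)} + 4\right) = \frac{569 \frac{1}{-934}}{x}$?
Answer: $\frac{438980}{428168799991} \approx 1.0252 \cdot 10^{-6}$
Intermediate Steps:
$x = 235$ ($x = 157 + 78 = 235$)
$w{\left(Z,d \right)} = - \frac{1756489}{438980}$ ($w{\left(Z,d \right)} = -4 + \frac{\frac{569}{-934} \cdot \frac{1}{235}}{2} = -4 + \frac{569 \left(- \frac{1}{934}\right) \frac{1}{235}}{2} = -4 + \frac{\left(- \frac{569}{934}\right) \frac{1}{235}}{2} = -4 + \frac{1}{2} \left(- \frac{569}{219490}\right) = -4 - \frac{569}{438980} = - \frac{1756489}{438980}$)
$\frac{1}{w{\left(-553,449 \right)} + 975376} = \frac{1}{- \frac{1756489}{438980} + 975376} = \frac{1}{\frac{428168799991}{438980}} = \frac{438980}{428168799991}$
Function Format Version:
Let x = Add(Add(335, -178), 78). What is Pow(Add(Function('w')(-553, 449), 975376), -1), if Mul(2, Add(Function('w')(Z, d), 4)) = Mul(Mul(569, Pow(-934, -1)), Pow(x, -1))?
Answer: Rational(438980, 428168799991) ≈ 1.0252e-6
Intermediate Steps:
x = 235 (x = Add(157, 78) = 235)
Function('w')(Z, d) = Rational(-1756489, 438980) (Function('w')(Z, d) = Add(-4, Mul(Rational(1, 2), Mul(Mul(569, Pow(-934, -1)), Pow(235, -1)))) = Add(-4, Mul(Rational(1, 2), Mul(Mul(569, Rational(-1, 934)), Rational(1, 235)))) = Add(-4, Mul(Rational(1, 2), Mul(Rational(-569, 934), Rational(1, 235)))) = Add(-4, Mul(Rational(1, 2), Rational(-569, 219490))) = Add(-4, Rational(-569, 438980)) = Rational(-1756489, 438980))
Pow(Add(Function('w')(-553, 449), 975376), -1) = Pow(Add(Rational(-1756489, 438980), 975376), -1) = Pow(Rational(428168799991, 438980), -1) = Rational(438980, 428168799991)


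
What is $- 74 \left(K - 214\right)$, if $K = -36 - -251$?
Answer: $-74$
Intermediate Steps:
$K = 215$ ($K = -36 + 251 = 215$)
$- 74 \left(K - 214\right) = - 74 \left(215 - 214\right) = \left(-74\right) 1 = -74$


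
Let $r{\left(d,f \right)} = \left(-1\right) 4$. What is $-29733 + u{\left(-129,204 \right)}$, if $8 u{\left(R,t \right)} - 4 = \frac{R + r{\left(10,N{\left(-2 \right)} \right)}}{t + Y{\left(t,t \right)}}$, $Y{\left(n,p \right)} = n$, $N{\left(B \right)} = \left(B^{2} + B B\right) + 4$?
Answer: $- \frac{97047013}{3264} \approx -29733.0$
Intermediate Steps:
$N{\left(B \right)} = 4 + 2 B^{2}$ ($N{\left(B \right)} = \left(B^{2} + B^{2}\right) + 4 = 2 B^{2} + 4 = 4 + 2 B^{2}$)
$r{\left(d,f \right)} = -4$
$u{\left(R,t \right)} = \frac{1}{2} + \frac{-4 + R}{16 t}$ ($u{\left(R,t \right)} = \frac{1}{2} + \frac{\left(R - 4\right) \frac{1}{t + t}}{8} = \frac{1}{2} + \frac{\left(-4 + R\right) \frac{1}{2 t}}{8} = \frac{1}{2} + \frac{\frac{1}{2} \frac{1}{t} \left(-4 + R\right)}{8} = \frac{1}{2} + \frac{-4 + R}{16 t}$)
$-29733 + u{\left(-129,204 \right)} = -29733 + \frac{-4 - 129 + 8 \cdot 204}{16 \cdot 204} = -29733 + \frac{1}{16} \cdot \frac{1}{204} \left(-4 - 129 + 1632\right) = -29733 + \frac{1}{16} \cdot \frac{1}{204} \cdot 1499 = -29733 + \frac{1499}{3264} = - \frac{97047013}{3264}$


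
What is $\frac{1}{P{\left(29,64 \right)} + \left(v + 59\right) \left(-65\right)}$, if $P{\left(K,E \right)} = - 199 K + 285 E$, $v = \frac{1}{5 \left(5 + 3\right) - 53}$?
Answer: $\frac{1}{8639} \approx 0.00011575$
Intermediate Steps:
$v = - \frac{1}{13}$ ($v = \frac{1}{5 \cdot 8 - 53} = \frac{1}{40 - 53} = \frac{1}{-13} = - \frac{1}{13} \approx -0.076923$)
$\frac{1}{P{\left(29,64 \right)} + \left(v + 59\right) \left(-65\right)} = \frac{1}{\left(\left(-199\right) 29 + 285 \cdot 64\right) + \left(- \frac{1}{13} + 59\right) \left(-65\right)} = \frac{1}{\left(-5771 + 18240\right) + \frac{766}{13} \left(-65\right)} = \frac{1}{12469 - 3830} = \frac{1}{8639}$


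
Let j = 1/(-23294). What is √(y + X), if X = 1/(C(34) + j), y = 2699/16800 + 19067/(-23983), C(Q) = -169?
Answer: I*√49718143265492048664362962/8811932669960 ≈ 0.80018*I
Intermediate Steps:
j = -1/23294 ≈ -4.2929e-5
y = -255595483/402914400 (y = 2699*(1/16800) + 19067*(-1/23983) = 2699/16800 - 19067/23983 = -255595483/402914400 ≈ -0.63437)
X = -23294/3936687 (X = 1/(-169 - 1/23294) = 1/(-3936687/23294) = -23294/3936687 ≈ -0.0059172)
√(y + X) = √(-255595483/402914400 - 23294/3936687) = √(-112842767024269/176238653399200) = I*√49718143265492048664362962/8811932669960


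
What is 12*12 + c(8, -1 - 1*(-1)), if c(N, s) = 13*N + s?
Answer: 248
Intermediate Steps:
c(N, s) = s + 13*N
12*12 + c(8, -1 - 1*(-1)) = 12*12 + ((-1 - 1*(-1)) + 13*8) = 144 + ((-1 + 1) + 104) = 144 + (0 + 104) = 144 + 104 = 248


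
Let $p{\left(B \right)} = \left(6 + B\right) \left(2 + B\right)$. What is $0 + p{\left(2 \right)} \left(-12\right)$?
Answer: $-384$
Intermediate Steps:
$p{\left(B \right)} = \left(2 + B\right) \left(6 + B\right)$
$0 + p{\left(2 \right)} \left(-12\right) = 0 + \left(12 + 2^{2} + 8 \cdot 2\right) \left(-12\right) = 0 + \left(12 + 4 + 16\right) \left(-12\right) = 0 + 32 \left(-12\right) = 0 - 384 = -384$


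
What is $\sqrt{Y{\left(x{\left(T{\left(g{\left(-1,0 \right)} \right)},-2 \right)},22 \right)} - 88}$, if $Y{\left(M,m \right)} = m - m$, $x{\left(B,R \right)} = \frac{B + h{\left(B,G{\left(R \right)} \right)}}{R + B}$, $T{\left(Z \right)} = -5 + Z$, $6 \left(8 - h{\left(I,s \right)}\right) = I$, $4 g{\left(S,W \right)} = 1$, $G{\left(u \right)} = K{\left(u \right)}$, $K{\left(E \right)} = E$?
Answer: $2 i \sqrt{22} \approx 9.3808 i$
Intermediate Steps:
$G{\left(u \right)} = u$
$g{\left(S,W \right)} = \frac{1}{4}$ ($g{\left(S,W \right)} = \frac{1}{4} \cdot 1 = \frac{1}{4}$)
$h{\left(I,s \right)} = 8 - \frac{I}{6}$
$x{\left(B,R \right)} = \frac{8 + \frac{5 B}{6}}{B + R}$ ($x{\left(B,R \right)} = \frac{B - \left(-8 + \frac{B}{6}\right)}{R + B} = \frac{8 + \frac{5 B}{6}}{B + R}$)
$Y{\left(M,m \right)} = 0$
$\sqrt{Y{\left(x{\left(T{\left(g{\left(-1,0 \right)} \right)},-2 \right)},22 \right)} - 88} = \sqrt{0 - 88} = \sqrt{-88} = 2 i \sqrt{22}$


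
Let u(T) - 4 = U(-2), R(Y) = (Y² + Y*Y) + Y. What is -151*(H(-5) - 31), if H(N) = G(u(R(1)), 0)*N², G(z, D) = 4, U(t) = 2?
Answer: -10419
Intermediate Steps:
R(Y) = Y + 2*Y² (R(Y) = (Y² + Y²) + Y = 2*Y² + Y = Y + 2*Y²)
u(T) = 6 (u(T) = 4 + 2 = 6)
H(N) = 4*N²
-151*(H(-5) - 31) = -151*(4*(-5)² - 31) = -151*(4*25 - 31) = -151*(100 - 31) = -151*69 = -10419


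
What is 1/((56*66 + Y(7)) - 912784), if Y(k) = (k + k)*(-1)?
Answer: -1/909102 ≈ -1.1000e-6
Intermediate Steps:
Y(k) = -2*k (Y(k) = (2*k)*(-1) = -2*k)
1/((56*66 + Y(7)) - 912784) = 1/((56*66 - 2*7) - 912784) = 1/((3696 - 14) - 912784) = 1/(3682 - 912784) = 1/(-909102) = -1/909102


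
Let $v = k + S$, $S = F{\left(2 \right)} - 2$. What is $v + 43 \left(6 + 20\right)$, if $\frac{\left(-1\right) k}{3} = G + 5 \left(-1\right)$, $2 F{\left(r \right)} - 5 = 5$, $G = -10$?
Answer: $1166$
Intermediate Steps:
$F{\left(r \right)} = 5$ ($F{\left(r \right)} = \frac{5}{2} + \frac{1}{2} \cdot 5 = \frac{5}{2} + \frac{5}{2} = 5$)
$k = 45$ ($k = - 3 \left(-10 + 5 \left(-1\right)\right) = - 3 \left(-10 - 5\right) = \left(-3\right) \left(-15\right) = 45$)
$S = 3$ ($S = 5 - 2 = 3$)
$v = 48$ ($v = 45 + 3 = 48$)
$v + 43 \left(6 + 20\right) = 48 + 43 \left(6 + 20\right) = 48 + 43 \cdot 26 = 48 + 1118 = 1166$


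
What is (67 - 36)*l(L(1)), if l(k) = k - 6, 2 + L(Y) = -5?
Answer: -403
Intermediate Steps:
L(Y) = -7 (L(Y) = -2 - 5 = -7)
l(k) = -6 + k
(67 - 36)*l(L(1)) = (67 - 36)*(-6 - 7) = 31*(-13) = -403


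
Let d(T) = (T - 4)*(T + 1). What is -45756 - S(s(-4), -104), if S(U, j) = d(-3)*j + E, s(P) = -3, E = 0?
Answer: -44300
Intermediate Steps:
d(T) = (1 + T)*(-4 + T) (d(T) = (-4 + T)*(1 + T) = (1 + T)*(-4 + T))
S(U, j) = 14*j (S(U, j) = (-4 + (-3)**2 - 3*(-3))*j + 0 = (-4 + 9 + 9)*j + 0 = 14*j + 0 = 14*j)
-45756 - S(s(-4), -104) = -45756 - 14*(-104) = -45756 - 1*(-1456) = -45756 + 1456 = -44300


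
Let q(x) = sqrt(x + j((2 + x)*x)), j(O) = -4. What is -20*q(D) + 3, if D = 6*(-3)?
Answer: 3 - 20*I*sqrt(22) ≈ 3.0 - 93.808*I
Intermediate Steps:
D = -18
q(x) = sqrt(-4 + x) (q(x) = sqrt(x - 4) = sqrt(-4 + x))
-20*q(D) + 3 = -20*sqrt(-4 - 18) + 3 = -20*I*sqrt(22) + 3 = 3 - 20*I*sqrt(22)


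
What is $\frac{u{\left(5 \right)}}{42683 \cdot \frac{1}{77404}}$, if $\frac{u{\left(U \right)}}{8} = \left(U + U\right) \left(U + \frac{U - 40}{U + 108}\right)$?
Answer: $\frac{3281929600}{4823179} \approx 680.45$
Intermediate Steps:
$u{\left(U \right)} = 16 U \left(U + \frac{-40 + U}{108 + U}\right)$ ($u{\left(U \right)} = 8 \left(U + U\right) \left(U + \frac{U - 40}{U + 108}\right) = 8 \cdot 2 U \left(U + \frac{-40 + U}{108 + U}\right) = 16 U \left(U + \frac{-40 + U}{108 + U}\right)$)
$\frac{u{\left(5 \right)}}{42683 \cdot \frac{1}{77404}} = \frac{16 \cdot 5 \frac{1}{108 + 5} \left(-40 + 5^{2} + 109 \cdot 5\right)}{42683 \cdot \frac{1}{77404}} = \frac{16 \cdot 5 \cdot \frac{1}{113} \left(-40 + 25 + 545\right)}{42683 \cdot \frac{1}{77404}} = \frac{16 \cdot 5 \cdot \frac{1}{113} \cdot 530}{\frac{42683}{77404}} = \frac{42400}{113} \cdot \frac{77404}{42683} = \frac{3281929600}{4823179}$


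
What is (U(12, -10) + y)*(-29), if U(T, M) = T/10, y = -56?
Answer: 7946/5 ≈ 1589.2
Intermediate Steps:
U(T, M) = T/10 (U(T, M) = T*(1/10) = T/10)
(U(12, -10) + y)*(-29) = ((1/10)*12 - 56)*(-29) = (6/5 - 56)*(-29) = -274/5*(-29) = 7946/5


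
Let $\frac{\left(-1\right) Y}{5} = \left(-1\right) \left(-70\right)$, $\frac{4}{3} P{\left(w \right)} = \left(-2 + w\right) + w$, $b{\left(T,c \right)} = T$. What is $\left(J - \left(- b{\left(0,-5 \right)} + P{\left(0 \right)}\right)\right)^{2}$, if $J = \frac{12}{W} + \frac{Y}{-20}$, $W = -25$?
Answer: $\frac{214369}{625} \approx 342.99$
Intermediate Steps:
$P{\left(w \right)} = - \frac{3}{2} + \frac{3 w}{2}$ ($P{\left(w \right)} = \frac{3 \left(\left(-2 + w\right) + w\right)}{4} = \frac{3 \left(-2 + 2 w\right)}{4} = - \frac{3}{2} + \frac{3 w}{2}$)
$Y = -350$ ($Y = - 5 \left(\left(-1\right) \left(-70\right)\right) = \left(-5\right) 70 = -350$)
$J = \frac{851}{50}$ ($J = \frac{12}{-25} - \frac{350}{-20} = 12 \left(- \frac{1}{25}\right) - - \frac{35}{2} = - \frac{12}{25} + \frac{35}{2} = \frac{851}{50} \approx 17.02$)
$\left(J - \left(- b{\left(0,-5 \right)} + P{\left(0 \right)}\right)\right)^{2} = \left(\frac{851}{50} + \left(0 - \left(- \frac{3}{2} + \frac{3}{2} \cdot 0\right)\right)\right)^{2} = \left(\frac{851}{50} + \left(0 - \left(- \frac{3}{2} + 0\right)\right)\right)^{2} = \left(\frac{851}{50} + \left(0 - - \frac{3}{2}\right)\right)^{2} = \left(\frac{851}{50} + \left(0 + \frac{3}{2}\right)\right)^{2} = \left(\frac{851}{50} + \frac{3}{2}\right)^{2} = \left(\frac{463}{25}\right)^{2} = \frac{214369}{625}$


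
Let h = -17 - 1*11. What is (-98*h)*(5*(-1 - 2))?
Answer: -41160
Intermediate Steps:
h = -28 (h = -17 - 11 = -28)
(-98*h)*(5*(-1 - 2)) = (-98*(-28))*(5*(-1 - 2)) = 2744*(5*(-3)) = 2744*(-15) = -41160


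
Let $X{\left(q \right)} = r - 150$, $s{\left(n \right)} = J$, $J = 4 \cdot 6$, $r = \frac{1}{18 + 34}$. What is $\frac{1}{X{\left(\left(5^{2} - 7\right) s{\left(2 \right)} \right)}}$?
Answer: $- \frac{52}{7799} \approx -0.0066675$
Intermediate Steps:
$r = \frac{1}{52} \approx 0.019231$
$J = 24$
$s{\left(n \right)} = 24$
$X{\left(q \right)} = - \frac{7799}{52}$ ($X{\left(q \right)} = \frac{1}{52} - 150 = - \frac{7799}{52}$)
$\frac{1}{X{\left(\left(5^{2} - 7\right) s{\left(2 \right)} \right)}} = \frac{1}{- \frac{7799}{52}} = - \frac{52}{7799}$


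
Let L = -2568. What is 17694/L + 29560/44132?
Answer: -29373397/4722124 ≈ -6.2204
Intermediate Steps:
17694/L + 29560/44132 = 17694/(-2568) + 29560/44132 = 17694*(-1/2568) + 29560*(1/44132) = -2949/428 + 7390/11033 = -29373397/4722124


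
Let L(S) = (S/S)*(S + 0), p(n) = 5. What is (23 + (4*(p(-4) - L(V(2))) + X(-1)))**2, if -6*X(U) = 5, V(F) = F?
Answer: 42025/36 ≈ 1167.4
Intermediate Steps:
X(U) = -5/6 (X(U) = -1/6*5 = -5/6)
L(S) = S (L(S) = 1*S = S)
(23 + (4*(p(-4) - L(V(2))) + X(-1)))**2 = (23 + (4*(5 - 1*2) - 5/6))**2 = (23 + (4*(5 - 2) - 5/6))**2 = (23 + (4*3 - 5/6))**2 = (23 + (12 - 5/6))**2 = (23 + 67/6)**2 = (205/6)**2 = 42025/36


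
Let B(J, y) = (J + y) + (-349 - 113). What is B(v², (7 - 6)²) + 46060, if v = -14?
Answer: 45795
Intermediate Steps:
B(J, y) = -462 + J + y (B(J, y) = (J + y) - 462 = -462 + J + y)
B(v², (7 - 6)²) + 46060 = (-462 + (-14)² + (7 - 6)²) + 46060 = (-462 + 196 + 1²) + 46060 = (-462 + 196 + 1) + 46060 = -265 + 46060 = 45795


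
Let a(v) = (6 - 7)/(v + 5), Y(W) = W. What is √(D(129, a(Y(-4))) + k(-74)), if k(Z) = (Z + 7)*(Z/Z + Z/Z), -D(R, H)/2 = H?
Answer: 2*I*√33 ≈ 11.489*I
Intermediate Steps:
a(v) = -1/(5 + v)
D(R, H) = -2*H
k(Z) = 14 + 2*Z (k(Z) = (7 + Z)*(1 + 1) = (7 + Z)*2 = 14 + 2*Z)
√(D(129, a(Y(-4))) + k(-74)) = √(-(-2)/(5 - 4) + (14 + 2*(-74))) = √(-(-2)/1 + (14 - 148)) = √(-(-2) - 134) = √(-2*(-1) - 134) = √(2 - 134) = √(-132) = 2*I*√33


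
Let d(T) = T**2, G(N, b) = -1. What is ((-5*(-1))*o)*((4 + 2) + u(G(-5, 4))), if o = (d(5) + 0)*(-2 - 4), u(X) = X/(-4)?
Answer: -9375/2 ≈ -4687.5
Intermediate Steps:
u(X) = -X/4 (u(X) = X*(-1/4) = -X/4)
o = -150 (o = (5**2 + 0)*(-2 - 4) = (25 + 0)*(-6) = 25*(-6) = -150)
((-5*(-1))*o)*((4 + 2) + u(G(-5, 4))) = (-5*(-1)*(-150))*((4 + 2) - 1/4*(-1)) = (5*(-150))*(6 + 1/4) = -750*25/4 = -9375/2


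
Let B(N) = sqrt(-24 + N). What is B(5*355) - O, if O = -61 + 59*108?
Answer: -6311 + sqrt(1751) ≈ -6269.2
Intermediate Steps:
O = 6311 (O = -61 + 6372 = 6311)
B(5*355) - O = sqrt(-24 + 5*355) - 1*6311 = sqrt(-24 + 1775) - 6311 = sqrt(1751) - 6311 = -6311 + sqrt(1751)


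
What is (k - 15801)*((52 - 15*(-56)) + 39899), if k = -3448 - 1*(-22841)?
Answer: 146521272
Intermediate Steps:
k = 19393 (k = -3448 + 22841 = 19393)
(k - 15801)*((52 - 15*(-56)) + 39899) = (19393 - 15801)*((52 - 15*(-56)) + 39899) = 3592*((52 + 840) + 39899) = 3592*(892 + 39899) = 3592*40791 = 146521272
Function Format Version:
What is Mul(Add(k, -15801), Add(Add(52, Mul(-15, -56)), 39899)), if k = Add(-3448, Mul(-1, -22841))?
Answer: 146521272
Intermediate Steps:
k = 19393 (k = Add(-3448, 22841) = 19393)
Mul(Add(k, -15801), Add(Add(52, Mul(-15, -56)), 39899)) = Mul(Add(19393, -15801), Add(Add(52, Mul(-15, -56)), 39899)) = Mul(3592, Add(Add(52, 840), 39899)) = Mul(3592, Add(892, 39899)) = Mul(3592, 40791) = 146521272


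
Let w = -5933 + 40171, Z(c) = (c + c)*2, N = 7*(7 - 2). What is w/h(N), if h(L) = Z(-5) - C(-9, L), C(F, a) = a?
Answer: -34238/55 ≈ -622.51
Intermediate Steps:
N = 35 (N = 7*5 = 35)
Z(c) = 4*c (Z(c) = (2*c)*2 = 4*c)
w = 34238
h(L) = -20 - L (h(L) = 4*(-5) - L = -20 - L)
w/h(N) = 34238/(-20 - 1*35) = 34238/(-20 - 35) = 34238/(-55) = 34238*(-1/55) = -34238/55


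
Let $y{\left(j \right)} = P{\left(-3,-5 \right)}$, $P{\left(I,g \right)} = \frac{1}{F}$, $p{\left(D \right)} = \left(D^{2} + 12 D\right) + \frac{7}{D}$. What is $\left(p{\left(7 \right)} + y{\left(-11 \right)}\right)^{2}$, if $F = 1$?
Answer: $18225$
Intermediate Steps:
$p{\left(D \right)} = D^{2} + \frac{7}{D} + 12 D$
$P{\left(I,g \right)} = 1$ ($P{\left(I,g \right)} = 1^{-1} = 1$)
$y{\left(j \right)} = 1$
$\left(p{\left(7 \right)} + y{\left(-11 \right)}\right)^{2} = \left(\frac{7 + 7^{2} \left(12 + 7\right)}{7} + 1\right)^{2} = \left(\frac{7 + 49 \cdot 19}{7} + 1\right)^{2} = \left(\frac{7 + 931}{7} + 1\right)^{2} = \left(\frac{1}{7} \cdot 938 + 1\right)^{2} = \left(134 + 1\right)^{2} = 135^{2} = 18225$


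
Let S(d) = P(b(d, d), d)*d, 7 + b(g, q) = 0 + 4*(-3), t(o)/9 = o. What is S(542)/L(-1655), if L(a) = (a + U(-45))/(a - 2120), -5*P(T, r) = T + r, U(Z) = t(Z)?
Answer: -21401683/206 ≈ -1.0389e+5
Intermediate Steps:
t(o) = 9*o
b(g, q) = -19 (b(g, q) = -7 + (0 + 4*(-3)) = -7 + (0 - 12) = -7 - 12 = -19)
U(Z) = 9*Z
P(T, r) = -T/5 - r/5 (P(T, r) = -(T + r)/5 = -T/5 - r/5)
S(d) = d*(19/5 - d/5) (S(d) = (-⅕*(-19) - d/5)*d = (19/5 - d/5)*d = d*(19/5 - d/5))
L(a) = (-405 + a)/(-2120 + a) (L(a) = (a + 9*(-45))/(a - 2120) = (a - 405)/(-2120 + a) = (-405 + a)/(-2120 + a))
S(542)/L(-1655) = ((⅕)*542*(19 - 1*542))/(((-405 - 1655)/(-2120 - 1655))) = ((⅕)*542*(19 - 542))/((-2060/(-3775))) = ((⅕)*542*(-523))/((-1/3775*(-2060))) = -283466/(5*412/755) = -283466/5*755/412 = -21401683/206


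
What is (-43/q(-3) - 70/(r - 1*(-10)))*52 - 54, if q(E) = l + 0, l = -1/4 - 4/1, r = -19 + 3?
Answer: 55018/51 ≈ 1078.8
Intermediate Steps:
r = -16
l = -17/4 (l = -1*¼ - 4*1 = -¼ - 4 = -17/4 ≈ -4.2500)
q(E) = -17/4 (q(E) = -17/4 + 0 = -17/4)
(-43/q(-3) - 70/(r - 1*(-10)))*52 - 54 = (-43/(-17/4) - 70/(-16 - 1*(-10)))*52 - 54 = (-43*(-4/17) - 70/(-16 + 10))*52 - 54 = (172/17 - 70/(-6))*52 - 54 = (172/17 - 70*(-⅙))*52 - 54 = (172/17 + 35/3)*52 - 54 = (1111/51)*52 - 54 = 57772/51 - 54 = 55018/51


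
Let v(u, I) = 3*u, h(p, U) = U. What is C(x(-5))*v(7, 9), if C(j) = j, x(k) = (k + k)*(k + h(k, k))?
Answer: 2100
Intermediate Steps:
x(k) = 4*k² (x(k) = (k + k)*(k + k) = (2*k)*(2*k) = 4*k²)
C(x(-5))*v(7, 9) = (4*(-5)²)*(3*7) = (4*25)*21 = 100*21 = 2100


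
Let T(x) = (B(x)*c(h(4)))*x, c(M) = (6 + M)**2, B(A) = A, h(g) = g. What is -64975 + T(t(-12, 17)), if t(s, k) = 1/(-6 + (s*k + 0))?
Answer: -28653974/441 ≈ -64975.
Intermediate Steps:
t(s, k) = 1/(-6 + k*s) (t(s, k) = 1/(-6 + (k*s + 0)) = 1/(-6 + k*s))
T(x) = 100*x**2 (T(x) = (x*(6 + 4)**2)*x = (x*10**2)*x = (x*100)*x = (100*x)*x = 100*x**2)
-64975 + T(t(-12, 17)) = -64975 + 100*(1/(-6 + 17*(-12)))**2 = -64975 + 100*(1/(-6 - 204))**2 = -64975 + 100*(1/(-210))**2 = -64975 + 100*(-1/210)**2 = -64975 + 100*(1/44100) = -64975 + 1/441 = -28653974/441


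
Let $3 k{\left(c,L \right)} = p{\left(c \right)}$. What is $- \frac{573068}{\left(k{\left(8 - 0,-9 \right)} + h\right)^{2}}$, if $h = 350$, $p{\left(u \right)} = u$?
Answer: $- \frac{56061}{12167} \approx -4.6076$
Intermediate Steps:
$k{\left(c,L \right)} = \frac{c}{3}$
$- \frac{573068}{\left(k{\left(8 - 0,-9 \right)} + h\right)^{2}} = - \frac{573068}{\left(\frac{8 - 0}{3} + 350\right)^{2}} = - \frac{573068}{\left(\frac{8 + 0}{3} + 350\right)^{2}} = - \frac{573068}{\left(\frac{1}{3} \cdot 8 + 350\right)^{2}} = - \frac{573068}{\left(\frac{8}{3} + 350\right)^{2}} = - \frac{573068}{\left(\frac{1058}{3}\right)^{2}} = - \frac{573068}{\frac{1119364}{9}} = \left(-573068\right) \frac{9}{1119364} = - \frac{56061}{12167}$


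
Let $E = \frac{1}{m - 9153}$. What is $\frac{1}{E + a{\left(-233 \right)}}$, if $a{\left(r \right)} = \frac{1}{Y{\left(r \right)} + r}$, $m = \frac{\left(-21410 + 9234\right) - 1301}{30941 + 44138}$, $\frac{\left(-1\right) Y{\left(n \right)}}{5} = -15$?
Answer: $- \frac{54289713556}{349537023} \approx -155.32$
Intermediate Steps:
$Y{\left(n \right)} = 75$ ($Y{\left(n \right)} = \left(-5\right) \left(-15\right) = 75$)
$m = - \frac{13477}{75079}$ ($m = \frac{-12176 - 1301}{75079} = \left(-13477\right) \frac{1}{75079} = - \frac{13477}{75079} \approx -0.1795$)
$a{\left(r \right)} = \frac{1}{75 + r}$
$E = - \frac{75079}{687211564}$ ($E = \frac{1}{- \frac{13477}{75079} - 9153} = \frac{1}{- \frac{687211564}{75079}} = - \frac{75079}{687211564} \approx -0.00010925$)
$\frac{1}{E + a{\left(-233 \right)}} = \frac{1}{- \frac{75079}{687211564} + \frac{1}{75 - 233}} = \frac{1}{- \frac{75079}{687211564} + \frac{1}{-158}} = \frac{1}{- \frac{75079}{687211564} - \frac{1}{158}} = \frac{1}{- \frac{349537023}{54289713556}} = - \frac{54289713556}{349537023}$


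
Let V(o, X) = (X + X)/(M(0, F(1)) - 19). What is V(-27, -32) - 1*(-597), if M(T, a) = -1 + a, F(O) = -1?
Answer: 12601/21 ≈ 600.05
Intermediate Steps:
V(o, X) = -2*X/21 (V(o, X) = (X + X)/((-1 - 1) - 19) = (2*X)/(-2 - 19) = (2*X)/(-21) = (2*X)*(-1/21) = -2*X/21)
V(-27, -32) - 1*(-597) = -2/21*(-32) - 1*(-597) = 64/21 + 597 = 12601/21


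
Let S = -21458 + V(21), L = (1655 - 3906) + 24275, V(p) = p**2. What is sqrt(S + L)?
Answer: sqrt(1007) ≈ 31.733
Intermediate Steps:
L = 22024 (L = -2251 + 24275 = 22024)
S = -21017 (S = -21458 + 21**2 = -21458 + 441 = -21017)
sqrt(S + L) = sqrt(-21017 + 22024) = sqrt(1007)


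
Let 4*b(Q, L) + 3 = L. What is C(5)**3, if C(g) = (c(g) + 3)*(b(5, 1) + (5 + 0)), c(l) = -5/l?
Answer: 729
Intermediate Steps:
b(Q, L) = -3/4 + L/4
C(g) = 27/2 - 45/(2*g) (C(g) = (-5/g + 3)*((-3/4 + (1/4)*1) + (5 + 0)) = (3 - 5/g)*((-3/4 + 1/4) + 5) = (3 - 5/g)*(-1/2 + 5) = (3 - 5/g)*(9/2) = 27/2 - 45/(2*g))
C(5)**3 = ((9/2)*(-5 + 3*5)/5)**3 = ((9/2)*(1/5)*(-5 + 15))**3 = ((9/2)*(1/5)*10)**3 = 9**3 = 729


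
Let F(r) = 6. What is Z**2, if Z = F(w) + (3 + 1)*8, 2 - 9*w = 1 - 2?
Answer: 1444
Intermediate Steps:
w = 1/3 (w = 2/9 - (1 - 2)/9 = 2/9 - 1/9*(-1) = 2/9 + 1/9 = 1/3 ≈ 0.33333)
Z = 38 (Z = 6 + (3 + 1)*8 = 6 + 4*8 = 6 + 32 = 38)
Z**2 = 38**2 = 1444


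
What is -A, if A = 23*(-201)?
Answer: 4623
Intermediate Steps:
A = -4623
-A = -1*(-4623) = 4623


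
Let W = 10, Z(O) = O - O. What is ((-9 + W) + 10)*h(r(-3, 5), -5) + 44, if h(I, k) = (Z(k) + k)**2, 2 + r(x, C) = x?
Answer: 319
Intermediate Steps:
Z(O) = 0
r(x, C) = -2 + x
h(I, k) = k**2 (h(I, k) = (0 + k)**2 = k**2)
((-9 + W) + 10)*h(r(-3, 5), -5) + 44 = ((-9 + 10) + 10)*(-5)**2 + 44 = (1 + 10)*25 + 44 = 11*25 + 44 = 275 + 44 = 319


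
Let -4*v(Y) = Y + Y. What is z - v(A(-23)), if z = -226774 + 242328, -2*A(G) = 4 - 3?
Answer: 62215/4 ≈ 15554.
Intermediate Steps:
A(G) = -½ (A(G) = -(4 - 3)/2 = -½*1 = -½)
z = 15554
v(Y) = -Y/2 (v(Y) = -(Y + Y)/4 = -Y/2)
z - v(A(-23)) = 15554 - (-1)*(-1)/(2*2) = 15554 - 1*¼ = 15554 - ¼ = 62215/4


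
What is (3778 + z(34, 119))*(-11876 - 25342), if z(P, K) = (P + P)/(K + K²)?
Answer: -4921342343/35 ≈ -1.4061e+8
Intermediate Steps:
z(P, K) = 2*P/(K + K²) (z(P, K) = (2*P)/(K + K²) = 2*P/(K + K²))
(3778 + z(34, 119))*(-11876 - 25342) = (3778 + 2*34/(119*(1 + 119)))*(-11876 - 25342) = (3778 + 2*34*(1/119)/120)*(-37218) = (3778 + 2*34*(1/119)*(1/120))*(-37218) = (3778 + 1/210)*(-37218) = (793381/210)*(-37218) = -4921342343/35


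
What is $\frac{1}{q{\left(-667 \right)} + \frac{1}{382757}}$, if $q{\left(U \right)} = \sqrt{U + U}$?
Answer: $\frac{382757}{195434896679367} - \frac{146502921049 i \sqrt{1334}}{195434896679367} \approx 1.9585 \cdot 10^{-9} - 0.027379 i$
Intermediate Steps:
$q{\left(U \right)} = \sqrt{2} \sqrt{U}$ ($q{\left(U \right)} = \sqrt{2 U} = \sqrt{2} \sqrt{U}$)
$\frac{1}{q{\left(-667 \right)} + \frac{1}{382757}} = \frac{1}{\sqrt{2} \sqrt{-667} + \frac{1}{382757}} = \frac{1}{\sqrt{2} i \sqrt{667} + \frac{1}{382757}} = \frac{1}{i \sqrt{1334} + \frac{1}{382757}} = \frac{1}{\frac{1}{382757} + i \sqrt{1334}}$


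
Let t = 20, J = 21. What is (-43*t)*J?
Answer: -18060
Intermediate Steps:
(-43*t)*J = -43*20*21 = -860*21 = -18060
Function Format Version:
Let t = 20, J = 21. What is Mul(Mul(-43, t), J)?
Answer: -18060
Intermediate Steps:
Mul(Mul(-43, t), J) = Mul(Mul(-43, 20), 21) = Mul(-860, 21) = -18060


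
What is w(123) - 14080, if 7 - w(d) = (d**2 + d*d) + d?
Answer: -44454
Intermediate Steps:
w(d) = 7 - d - 2*d**2 (w(d) = 7 - ((d**2 + d*d) + d) = 7 - ((d**2 + d**2) + d) = 7 - (2*d**2 + d) = 7 - (d + 2*d**2) = 7 + (-d - 2*d**2) = 7 - d - 2*d**2)
w(123) - 14080 = (7 - 1*123 - 2*123**2) - 14080 = (7 - 123 - 2*15129) - 14080 = (7 - 123 - 30258) - 14080 = -30374 - 14080 = -44454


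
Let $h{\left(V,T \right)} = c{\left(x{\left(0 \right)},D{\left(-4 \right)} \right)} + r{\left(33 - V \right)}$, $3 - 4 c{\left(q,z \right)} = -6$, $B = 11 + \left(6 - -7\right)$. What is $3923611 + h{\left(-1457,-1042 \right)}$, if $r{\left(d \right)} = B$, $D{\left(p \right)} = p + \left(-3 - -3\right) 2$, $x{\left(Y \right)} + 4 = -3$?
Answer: $\frac{15694549}{4} \approx 3.9236 \cdot 10^{6}$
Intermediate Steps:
$x{\left(Y \right)} = -7$ ($x{\left(Y \right)} = -4 - 3 = -7$)
$D{\left(p \right)} = p$ ($D{\left(p \right)} = p + \left(-3 + 3\right) 2 = p + 0 \cdot 2 = p + 0 = p$)
$B = 24$ ($B = 11 + \left(6 + 7\right) = 11 + 13 = 24$)
$c{\left(q,z \right)} = \frac{9}{4}$ ($c{\left(q,z \right)} = \frac{3}{4} - - \frac{3}{2} = \frac{3}{4} + \frac{3}{2} = \frac{9}{4}$)
$r{\left(d \right)} = 24$
$h{\left(V,T \right)} = \frac{105}{4}$ ($h{\left(V,T \right)} = \frac{9}{4} + 24 = \frac{105}{4}$)
$3923611 + h{\left(-1457,-1042 \right)} = 3923611 + \frac{105}{4} = \frac{15694549}{4}$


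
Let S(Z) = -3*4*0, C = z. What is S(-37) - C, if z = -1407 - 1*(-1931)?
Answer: -524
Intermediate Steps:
z = 524 (z = -1407 + 1931 = 524)
C = 524
S(Z) = 0 (S(Z) = -12*0 = 0)
S(-37) - C = 0 - 1*524 = 0 - 524 = -524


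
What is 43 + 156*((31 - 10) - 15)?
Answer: 979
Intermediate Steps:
43 + 156*((31 - 10) - 15) = 43 + 156*(21 - 15) = 43 + 156*6 = 43 + 936 = 979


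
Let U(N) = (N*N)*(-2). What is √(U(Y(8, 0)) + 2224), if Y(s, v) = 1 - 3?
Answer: 2*√554 ≈ 47.074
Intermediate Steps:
Y(s, v) = -2
U(N) = -2*N² (U(N) = N²*(-2) = -2*N²)
√(U(Y(8, 0)) + 2224) = √(-2*(-2)² + 2224) = √(-2*4 + 2224) = √(-8 + 2224) = √2216 = 2*√554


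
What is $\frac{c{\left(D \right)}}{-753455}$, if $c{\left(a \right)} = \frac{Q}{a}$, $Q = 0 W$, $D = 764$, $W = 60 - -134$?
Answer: $0$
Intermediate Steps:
$W = 194$ ($W = 60 + 134 = 194$)
$Q = 0$ ($Q = 0 \cdot 194 = 0$)
$c{\left(a \right)} = 0$ ($c{\left(a \right)} = \frac{0}{a} = 0$)
$\frac{c{\left(D \right)}}{-753455} = \frac{0}{-753455} = 0 \left(- \frac{1}{753455}\right) = 0$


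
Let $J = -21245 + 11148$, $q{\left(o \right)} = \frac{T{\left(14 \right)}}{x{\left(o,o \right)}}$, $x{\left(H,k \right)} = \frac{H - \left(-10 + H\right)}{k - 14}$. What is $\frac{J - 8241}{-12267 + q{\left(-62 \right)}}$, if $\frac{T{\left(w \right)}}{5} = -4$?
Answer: $\frac{18338}{12115} \approx 1.5137$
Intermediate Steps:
$x{\left(H,k \right)} = \frac{10}{-14 + k}$
$T{\left(w \right)} = -20$ ($T{\left(w \right)} = 5 \left(-4\right) = -20$)
$q{\left(o \right)} = 28 - 2 o$ ($q{\left(o \right)} = - \frac{20}{10 \frac{1}{-14 + o}} = - 20 \left(- \frac{7}{5} + \frac{o}{10}\right) = 28 - 2 o$)
$J = -10097$
$\frac{J - 8241}{-12267 + q{\left(-62 \right)}} = \frac{-10097 - 8241}{-12267 + \left(28 - -124\right)} = - \frac{18338}{-12267 + \left(28 + 124\right)} = - \frac{18338}{-12267 + 152} = - \frac{18338}{-12115} = \left(-18338\right) \left(- \frac{1}{12115}\right) = \frac{18338}{12115}$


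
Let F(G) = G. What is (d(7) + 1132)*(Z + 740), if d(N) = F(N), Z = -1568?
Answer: -943092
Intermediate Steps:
d(N) = N
(d(7) + 1132)*(Z + 740) = (7 + 1132)*(-1568 + 740) = 1139*(-828) = -943092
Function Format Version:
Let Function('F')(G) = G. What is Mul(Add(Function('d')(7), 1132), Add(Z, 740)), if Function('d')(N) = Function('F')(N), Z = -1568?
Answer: -943092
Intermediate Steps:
Function('d')(N) = N
Mul(Add(Function('d')(7), 1132), Add(Z, 740)) = Mul(Add(7, 1132), Add(-1568, 740)) = Mul(1139, -828) = -943092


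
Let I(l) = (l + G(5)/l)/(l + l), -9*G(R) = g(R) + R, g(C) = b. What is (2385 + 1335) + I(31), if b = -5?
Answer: 7441/2 ≈ 3720.5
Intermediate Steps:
g(C) = -5
G(R) = 5/9 - R/9 (G(R) = -(-5 + R)/9 = 5/9 - R/9)
I(l) = ½ (I(l) = (l + (5/9 - ⅑*5)/l)/(l + l) = (l + (5/9 - 5/9)/l)/((2*l)) = (l + 0/l)*(1/(2*l)) = (l + 0)*(1/(2*l)) = l*(1/(2*l)) = ½)
(2385 + 1335) + I(31) = (2385 + 1335) + ½ = 3720 + ½ = 7441/2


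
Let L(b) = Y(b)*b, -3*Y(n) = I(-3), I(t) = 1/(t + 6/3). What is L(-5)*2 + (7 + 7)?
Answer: 32/3 ≈ 10.667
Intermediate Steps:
I(t) = 1/(2 + t) (I(t) = 1/(t + 6*(⅓)) = 1/(t + 2) = 1/(2 + t))
Y(n) = ⅓ (Y(n) = -1/(3*(2 - 3)) = -⅓/(-1) = -⅓*(-1) = ⅓)
L(b) = b/3
L(-5)*2 + (7 + 7) = ((⅓)*(-5))*2 + (7 + 7) = -5/3*2 + 14 = -10/3 + 14 = 32/3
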